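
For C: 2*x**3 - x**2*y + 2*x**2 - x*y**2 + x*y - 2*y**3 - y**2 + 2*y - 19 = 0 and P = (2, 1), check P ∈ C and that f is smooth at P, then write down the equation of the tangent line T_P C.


Tangent line at P: 28*x - 12*y - 44 = 0.

Step 1: f(2, 1) = 0, so P lies on C.
Step 2: partial derivatives
  f_x(x, y) = 6*x**2 - 2*x*y + 4*x - y**2 + y, f_y(x, y) = -x**2 - 2*x*y + x - 6*y**2 - 2*y + 2.
  f_x(P) = 28, f_y(P) = -12 (gradient nonzero, so P is smooth).
Step 3: tangent line at P: 28·(x − 2) + -12·(y − 1) = 0.
Expanding: 28*x - 12*y - 44 = 0.


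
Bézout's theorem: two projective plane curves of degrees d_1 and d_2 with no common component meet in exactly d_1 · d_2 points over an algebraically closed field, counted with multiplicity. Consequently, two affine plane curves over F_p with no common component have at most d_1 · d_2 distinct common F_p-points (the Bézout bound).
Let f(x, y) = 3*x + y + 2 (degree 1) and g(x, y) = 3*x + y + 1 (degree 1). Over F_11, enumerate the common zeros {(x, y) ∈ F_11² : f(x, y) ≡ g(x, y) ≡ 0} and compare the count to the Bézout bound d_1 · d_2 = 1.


Common zeros: ∅; count = 0; Bézout bound = 1.

deg(f) = 1, deg(g) = 1, so Bézout bound = 1.
Scan x ∈ F_11. For each x, list the y ∈ F_11 with f(x, y) ≡ 0 and those with g(x, y) ≡ 0 (mod 11); the common zeros in that column are the intersection.
  x = 0: f ≡ 0 at y ∈ {9}; g ≡ 0 at y ∈ {10}; common: ∅.
  x = 1: f ≡ 0 at y ∈ {6}; g ≡ 0 at y ∈ {7}; common: ∅.
  x = 2: f ≡ 0 at y ∈ {3}; g ≡ 0 at y ∈ {4}; common: ∅.
  x = 3: f ≡ 0 at y ∈ {0}; g ≡ 0 at y ∈ {1}; common: ∅.
  x = 4: f ≡ 0 at y ∈ {8}; g ≡ 0 at y ∈ {9}; common: ∅.
  x = 5: f ≡ 0 at y ∈ {5}; g ≡ 0 at y ∈ {6}; common: ∅.
  x = 6: f ≡ 0 at y ∈ {2}; g ≡ 0 at y ∈ {3}; common: ∅.
  x = 7: f ≡ 0 at y ∈ {10}; g ≡ 0 at y ∈ {0}; common: ∅.
  x = 8: f ≡ 0 at y ∈ {7}; g ≡ 0 at y ∈ {8}; common: ∅.
  x = 9: f ≡ 0 at y ∈ {4}; g ≡ 0 at y ∈ {5}; common: ∅.
  x = 10: f ≡ 0 at y ∈ {1}; g ≡ 0 at y ∈ {2}; common: ∅.
Collecting: common zeros = ∅, so the count is 0.
Comparison with the Bézout bound: 0 ≤ 1 = deg(f)·deg(g), as expected for curves with no common component (the affine F_11-count falls short of the bound because intersections may lie at infinity, over extension fields, or carry multiplicity).


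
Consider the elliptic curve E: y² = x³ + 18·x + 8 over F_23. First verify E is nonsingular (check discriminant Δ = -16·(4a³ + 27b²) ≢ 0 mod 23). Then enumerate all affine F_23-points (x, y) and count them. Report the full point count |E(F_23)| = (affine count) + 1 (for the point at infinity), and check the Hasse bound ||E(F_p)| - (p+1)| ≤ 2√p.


Affine points = {(0, 10), (0, 13), (1, 2), (1, 21), (2, 11), (2, 12), (4, 11), (4, 12), (5, 4), (5, 19), (9, 5), (9, 18), (13, 1), (13, 22), (17, 11), (17, 12), (18, 0), (22, 9), (22, 14)}; affine count = 19; |E(F_23)| = 20.

Discriminant check: Δ ∝ 4a³ + 27b² = 4·18³ + 27·8² = 4·5832 + 27·64 ≡ 9 (mod 23). Nonzero ⇒ E is nonsingular.
For each x ∈ F_23, compute rhs = x³ + 18·x + 8 mod 23, then count y ∈ F_23 with y² ≡ rhs.
  x = 0: rhs = 8, matching y values: 10, 13 (2 points).
  x = 1: rhs = 4, matching y values: 2, 21 (2 points).
  x = 2: rhs = 6, matching y values: 11, 12 (2 points).
  x = 3: rhs = 20, matching y values: none (0 points).
  x = 4: rhs = 6, matching y values: 11, 12 (2 points).
  x = 5: rhs = 16, matching y values: 4, 19 (2 points).
  x = 6: rhs = 10, matching y values: none (0 points).
  x = 7: rhs = 17, matching y values: none (0 points).
  x = 8: rhs = 20, matching y values: none (0 points).
  x = 9: rhs = 2, matching y values: 5, 18 (2 points).
  x = 10: rhs = 15, matching y values: none (0 points).
  x = 11: rhs = 19, matching y values: none (0 points).
  x = 12: rhs = 20, matching y values: none (0 points).
  x = 13: rhs = 1, matching y values: 1, 22 (2 points).
  x = 14: rhs = 14, matching y values: none (0 points).
  x = 15: rhs = 19, matching y values: none (0 points).
  x = 16: rhs = 22, matching y values: none (0 points).
  x = 17: rhs = 6, matching y values: 11, 12 (2 points).
  x = 18: rhs = 0, matching y values: 0 (1 points).
  x = 19: rhs = 10, matching y values: none (0 points).
  x = 20: rhs = 19, matching y values: none (0 points).
  x = 21: rhs = 10, matching y values: none (0 points).
  x = 22: rhs = 12, matching y values: 9, 14 (2 points).
Total affine count: 19.
Full point count |E(F_23)| = 19 + 1 = 20.
Hasse bound: |20 − (23+1)| = |-4| = 4 ≤ 2√23 ≈ 9.5917 ✓.


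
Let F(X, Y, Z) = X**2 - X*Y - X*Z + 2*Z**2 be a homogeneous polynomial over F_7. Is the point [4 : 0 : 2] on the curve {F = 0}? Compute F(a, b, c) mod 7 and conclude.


F(4,0,2) ≡ 2 (mod 7); P is NOT on the curve.

Evaluate F(4, 0, 2) term-by-term (mod 7).
  X**2 ↦ 1·16·1·1 = 16
  -X*Y ↦ -1·4·0·1 = 0
  -X*Z ↦ -1·4·1·2 = -8
  2*Z**2 ↦ 2·1·1·4 = 8
Sum: F(4, 0, 2) = (16) + (0) + (-8) + (8) = 16.
Reducing mod 7: 16 ≡ 2 (mod 7).
Since F(a, b, c) ≡ 2 ≠ 0 (mod 7), P does NOT lie on the curve.


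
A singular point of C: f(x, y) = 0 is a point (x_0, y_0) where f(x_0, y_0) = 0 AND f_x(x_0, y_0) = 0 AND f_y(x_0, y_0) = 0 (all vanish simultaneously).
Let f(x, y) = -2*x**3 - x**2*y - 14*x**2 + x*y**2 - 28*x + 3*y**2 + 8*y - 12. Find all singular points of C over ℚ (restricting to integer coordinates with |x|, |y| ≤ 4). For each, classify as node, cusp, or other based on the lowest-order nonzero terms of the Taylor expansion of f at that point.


Singular points: {(-2, -2)}; classification: cusp.

Compute partial derivatives:
  f_x = -6*x**2 - 2*x*y - 28*x + y**2 - 28.
  f_y = -x**2 + 2*x*y + 6*y + 8.
Scan x_0 ∈ {−4, ..., 4}. For each x_0, f_y(x_0, y) is a polynomial in y; find its integer roots y ∈ {−4, ..., 4}, then test f_x and f at those candidates.
  x = -4: f_y(-4, y) = -2*y - 8; vanishes at y ∈ {-4}. (-4, -4): f_x = -28 ≠ 0.
  x = -3: f_y(-3, y) = -1; no integer root y with |y| ≤ 4.
  x = -2: f_y(-2, y) = 2*y + 4; vanishes at y ∈ {-2}. (-2, -2): f_x = 0, f = 0 — SINGULAR.
  x = -1: f_y(-1, y) = 4*y + 7; no integer root y with |y| ≤ 4.
  x = 0: f_y(0, y) = 6*y + 8; no integer root y with |y| ≤ 4.
  x = 1: f_y(1, y) = 8*y + 7; no integer root y with |y| ≤ 4.
  x = 2: f_y(2, y) = 10*y + 4; no integer root y with |y| ≤ 4.
  x = 3: f_y(3, y) = 12*y - 1; no integer root y with |y| ≤ 4.
  x = 4: f_y(4, y) = 14*y - 8; no integer root y with |y| ≤ 4.
Only singular point on the grid: (-2, -2).
Classify: substitute x = -2 + u, y = -2 + v and expand: f = -2*u**3 - u**2*v + u*v**2 + v**2.
No constant or linear terms (consistent with a singular point). Quadratic part: v**2. Cubic part: -2*u**3 - u**2*v + u*v**2.
The quadratic part v**2 is a perfect square, so there is a single (double) tangent line v = 0, i.e. y = -2. Restricting the cubic part to that line (v = 0) leaves -2*u**3 ≠ 0, so f is not divisible by v and the branch is v² ≈ 2*u**3 to lowest order — this is a cusp.
Classification: cusp.


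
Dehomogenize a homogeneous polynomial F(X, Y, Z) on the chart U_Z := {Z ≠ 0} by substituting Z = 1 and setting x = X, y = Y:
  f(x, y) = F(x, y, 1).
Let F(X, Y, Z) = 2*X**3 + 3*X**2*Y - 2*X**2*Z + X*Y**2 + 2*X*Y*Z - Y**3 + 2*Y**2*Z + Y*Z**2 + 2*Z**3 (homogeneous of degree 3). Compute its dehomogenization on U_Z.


f(x, y) = 2*x**3 + 3*x**2*y - 2*x**2 + x*y**2 + 2*x*y - y**3 + 2*y**2 + y + 2

On U_Z we set Z = 1. Each monomial c·X^i·Y^j·Z^k in F becomes c·x^i·y^j·1^k = c·x^i·y^j.
Substituting Z = 1: F(X, Y, 1) = 2*x**3 + 3*x**2*y - 2*x**2 + x*y**2 + 2*x*y - y**3 + 2*y**2 + y + 2.
Note: deg(f) ≤ deg(F) = 3; strict inequality happens when F is divisible by Z (lost terms).


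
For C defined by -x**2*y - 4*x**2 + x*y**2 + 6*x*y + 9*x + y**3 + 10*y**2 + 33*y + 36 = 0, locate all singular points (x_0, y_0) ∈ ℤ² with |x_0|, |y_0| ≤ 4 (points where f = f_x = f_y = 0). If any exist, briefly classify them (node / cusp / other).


Singular points: {(0, -3)}; classification: node.

Compute partial derivatives:
  f_x = -2*x*y - 8*x + y**2 + 6*y + 9.
  f_y = -x**2 + 2*x*y + 6*x + 3*y**2 + 20*y + 33.
Scan x_0 ∈ {−4, ..., 4}. For each x_0, f_y(x_0, y) is a polynomial in y; find its integer roots y ∈ {−4, ..., 4}, then test f_x and f at those candidates.
  x = -4: f_y(-4, y) = 3*y**2 + 12*y - 7; no integer root y with |y| ≤ 4.
  x = -3: f_y(-3, y) = 3*y**2 + 14*y + 6; no integer root y with |y| ≤ 4.
  x = -2: f_y(-2, y) = 3*y**2 + 16*y + 17; no integer root y with |y| ≤ 4.
  x = -1: f_y(-1, y) = 3*y**2 + 18*y + 26; no integer root y with |y| ≤ 4.
  x = 0: f_y(0, y) = 3*y**2 + 20*y + 33; vanishes at y ∈ {-3}. (0, -3): f_x = 0, f = 0 — SINGULAR.
  x = 1: f_y(1, y) = 3*y**2 + 22*y + 38; no integer root y with |y| ≤ 4.
  x = 2: f_y(2, y) = 3*y**2 + 24*y + 41; no integer root y with |y| ≤ 4.
  x = 3: f_y(3, y) = 3*y**2 + 26*y + 42; no integer root y with |y| ≤ 4.
  x = 4: f_y(4, y) = 3*y**2 + 28*y + 41; no integer root y with |y| ≤ 4.
Only singular point on the grid: (0, -3).
Classify: substitute x = 0 + u, y = -3 + v and expand: f = -u**2*v - u**2 + u*v**2 + v**3 + v**2.
No constant or linear terms (consistent with a singular point). Quadratic part: -u**2 + v**2. Cubic part: -u**2*v + u*v**2 + v**3.
The quadratic part v**2 - u**2 = (v − u)(v + u) splits into two distinct linear factors, so there are two distinct tangent lines y − -3 = ±(x − 0) — this is a node (ordinary double point).
Classification: node.


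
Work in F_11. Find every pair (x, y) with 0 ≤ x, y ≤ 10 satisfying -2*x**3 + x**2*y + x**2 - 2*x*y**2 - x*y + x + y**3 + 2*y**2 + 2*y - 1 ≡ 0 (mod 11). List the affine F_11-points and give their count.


Affine F_11-points: {(1, 2), (2, 0), (3, 4), (3, 5), (3, 6), (7, 2), (7, 4), (7, 6), (8, 9), (9, 4), (10, 2), (10, 6), (10, 10)}; count = 13.

For each of the 121 pairs (x, y) ∈ F_11², evaluate f(x, y) mod 11. Record the zeros.
  x = 0: [0↦10, 1↦4, 2↦8, 3↦6, 4↦4, 5↦8, 6↦2, 7↦3, 8↦6, 9↦6, 10↦9]  zeros at y ∈ ∅
  x = 1: [0↦10, 1↦2, 2↦0, 3↦10, 4↦5, 5↦2, 6↦7, 7↦4, 8↦10, 9↦9, 10↦7]  zeros at y ∈ {2}
  x = 2: [0↦0, 1↦3, 2↦8, 3↦10, 4↦4, 5↦7, 6↦3, 7↦9, 8↦9, 9↦9, 10↦4]  zeros at y ∈ {0}
  x = 3: [0↦1, 1↦6, 2↦9, 3↦5, 4↦0, 5↦0, 6↦0, 7↦6, 8↦2, 9↦5, 10↦10]  zeros at y ∈ {4, 5, 6}
  x = 4: [0↦1, 1↦10, 2↦2, 3↦5, 4↦3, 5↦2, 6↦8, 7↦5, 8↦10, 9↦7, 10↦2]  zeros at y ∈ ∅
  x = 5: [0↦10, 1↦3, 2↦8, 3↦9, 4↦1, 5↦1, 6↦4, 7↦5, 8↦10, 9↦3, 10↦1]  zeros at y ∈ ∅
  x = 6: [0↦5, 1↦6, 2↦4, 3↦5, 4↦4, 5↦7, 6↦9, 7↦5, 8↦1, 9↦3, 10↦6]  zeros at y ∈ ∅
  x = 7: [0↦7, 1↦7, 2↦0, 3↦3, 4↦0, 5↦8, 6↦0, 7↦4, 8↦4, 9↦6, 10↦5]  zeros at y ∈ {2, 4, 6}
  x = 8: [0↦4, 1↦5, 2↦6, 3↦2, 4↦10, 5↦3, 6↦9, 7↦1, 8↦7, 9↦0, 10↦8]  zeros at y ∈ {9}
  x = 9: [0↦6, 1↦10, 2↦10, 3↦1, 4↦0, 5↦2, 6↦2, 7↦6, 8↦9, 9↦6, 10↦3]  zeros at y ∈ {4}
  x = 10: [0↦1, 1↦10, 2↦0, 3↦10, 4↦2, 5↦4, 6↦0, 7↦7, 8↦9, 9↦1, 10↦0]  zeros at y ∈ {2, 6, 10}
Collecting zeros: affine points = {(1, 2), (2, 0), (3, 4), (3, 5), (3, 6), (7, 2), (7, 4), (7, 6), (8, 9), (9, 4), (10, 2), (10, 6), (10, 10)}.
Total count |C(F_11)_aff| = 13.


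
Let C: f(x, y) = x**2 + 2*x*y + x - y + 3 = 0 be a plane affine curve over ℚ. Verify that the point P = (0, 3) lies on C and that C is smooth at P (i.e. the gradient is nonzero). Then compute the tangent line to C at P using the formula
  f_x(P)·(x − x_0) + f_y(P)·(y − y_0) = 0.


Tangent line at P: 7*x - y + 3 = 0.

Step 1: f(0, 3) = 0, so P lies on C.
Step 2: partial derivatives
  f_x(x, y) = 2*x + 2*y + 1, f_y(x, y) = 2*x - 1.
  f_x(P) = 7, f_y(P) = -1 (gradient nonzero, so P is smooth).
Step 3: tangent line at P: 7·(x − 0) + -1·(y − 3) = 0.
Expanding: 7*x - y + 3 = 0.


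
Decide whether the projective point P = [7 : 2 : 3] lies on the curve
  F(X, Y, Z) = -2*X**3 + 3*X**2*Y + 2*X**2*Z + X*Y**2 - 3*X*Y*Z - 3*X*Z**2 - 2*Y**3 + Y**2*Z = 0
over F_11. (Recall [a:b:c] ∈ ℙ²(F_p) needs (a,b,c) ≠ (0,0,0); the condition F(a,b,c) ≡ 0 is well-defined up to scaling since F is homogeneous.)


F(7,2,3) ≡ 7 (mod 11); P is NOT on the curve.

Evaluate F(7, 2, 3) term-by-term (mod 11).
  -2*X**3 ↦ -2·343·1·1 = -686
  3*X**2*Y ↦ 3·49·2·1 = 294
  2*X**2*Z ↦ 2·49·1·3 = 294
  X*Y**2 ↦ 1·7·4·1 = 28
  -3*X*Y*Z ↦ -3·7·2·3 = -126
  -3*X*Z**2 ↦ -3·7·1·9 = -189
  -2*Y**3 ↦ -2·1·8·1 = -16
  Y**2*Z ↦ 1·1·4·3 = 12
Sum: F(7, 2, 3) = (-686) + (294) + (294) + (28) + (-126) + (-189) + (-16) + (12) = -389.
Reducing mod 11: -389 ≡ 7 (mod 11).
Since F(a, b, c) ≡ 7 ≠ 0 (mod 11), P does NOT lie on the curve.


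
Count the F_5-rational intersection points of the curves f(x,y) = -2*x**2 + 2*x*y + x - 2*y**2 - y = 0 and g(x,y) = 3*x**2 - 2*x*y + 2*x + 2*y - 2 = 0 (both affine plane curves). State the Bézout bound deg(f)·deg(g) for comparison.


Common zeros: ∅; count = 0; Bézout bound = 4.

deg(f) = 2, deg(g) = 2, so Bézout bound = 4.
Scan x ∈ F_5. For each x, list the y ∈ F_5 with f(x, y) ≡ 0 and those with g(x, y) ≡ 0 (mod 5); the common zeros in that column are the intersection.
  x = 0: f ≡ 0 at y ∈ {0, 2}; g ≡ 0 at y ∈ {1}; common: ∅.
  x = 1: f ≡ 0 at y ∈ ∅; g ≡ 0 at y ∈ ∅; common: ∅.
  x = 2: f ≡ 0 at y ∈ {1, 3}; g ≡ 0 at y ∈ {2}; common: ∅.
  x = 3: f ≡ 0 at y ∈ {0}; g ≡ 0 at y ∈ {4}; common: ∅.
  x = 4: f ≡ 0 at y ∈ {3}; g ≡ 0 at y ∈ {4}; common: ∅.
Collecting: common zeros = ∅, so the count is 0.
Comparison with the Bézout bound: 0 ≤ 4 = deg(f)·deg(g), as expected for curves with no common component (the affine F_5-count falls short of the bound because intersections may lie at infinity, over extension fields, or carry multiplicity).


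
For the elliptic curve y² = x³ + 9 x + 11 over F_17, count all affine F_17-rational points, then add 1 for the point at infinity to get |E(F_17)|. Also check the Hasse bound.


Affine points = {(1, 2), (1, 15), (4, 3), (4, 14), (6, 3), (6, 14), (7, 3), (7, 14), (8, 0), (10, 8), (10, 9), (11, 8), (11, 9), (13, 8), (13, 9), (14, 5), (14, 12), (15, 6), (15, 11), (16, 1), (16, 16)}; affine count = 21; |E(F_17)| = 22.

Discriminant check: Δ ∝ 4a³ + 27b² = 4·9³ + 27·11² = 4·729 + 27·121 ≡ 12 (mod 17). Nonzero ⇒ E is nonsingular.
For each x ∈ F_17, compute rhs = x³ + 9·x + 11 mod 17, then count y ∈ F_17 with y² ≡ rhs.
  x = 0: rhs = 11, matching y values: none (0 points).
  x = 1: rhs = 4, matching y values: 2, 15 (2 points).
  x = 2: rhs = 3, matching y values: none (0 points).
  x = 3: rhs = 14, matching y values: none (0 points).
  x = 4: rhs = 9, matching y values: 3, 14 (2 points).
  x = 5: rhs = 11, matching y values: none (0 points).
  x = 6: rhs = 9, matching y values: 3, 14 (2 points).
  x = 7: rhs = 9, matching y values: 3, 14 (2 points).
  x = 8: rhs = 0, matching y values: 0 (1 points).
  x = 9: rhs = 5, matching y values: none (0 points).
  x = 10: rhs = 13, matching y values: 8, 9 (2 points).
  x = 11: rhs = 13, matching y values: 8, 9 (2 points).
  x = 12: rhs = 11, matching y values: none (0 points).
  x = 13: rhs = 13, matching y values: 8, 9 (2 points).
  x = 14: rhs = 8, matching y values: 5, 12 (2 points).
  x = 15: rhs = 2, matching y values: 6, 11 (2 points).
  x = 16: rhs = 1, matching y values: 1, 16 (2 points).
Total affine count: 21.
Full point count |E(F_17)| = 21 + 1 = 22.
Hasse bound: |22 − (17+1)| = |4| = 4 ≤ 2√17 ≈ 8.2462 ✓.


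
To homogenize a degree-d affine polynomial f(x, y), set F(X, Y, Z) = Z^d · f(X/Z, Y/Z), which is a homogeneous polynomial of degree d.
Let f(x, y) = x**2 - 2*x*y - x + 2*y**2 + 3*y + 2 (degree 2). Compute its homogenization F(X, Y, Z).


F(X, Y, Z) = X**2 - 2*X*Y - X*Z + 2*Y**2 + 3*Y*Z + 2*Z**2

deg(f) = 2.
Substitute x = X/Z, y = Y/Z into f, then multiply by Z^2.
  monomial 1·x^2·y^0 ↦ 1·X^2·Y^0·Z^0.
  monomial -2·x^1·y^1 ↦ -2·X^1·Y^1·Z^0.
  monomial -1·x^1·y^0 ↦ -1·X^1·Y^0·Z^1.
  monomial 2·x^0·y^2 ↦ 2·X^0·Y^2·Z^0.
  monomial 3·x^0·y^1 ↦ 3·X^0·Y^1·Z^1.
  monomial 2·x^0·y^0 ↦ 2·X^0·Y^0·Z^2.
Collecting: F(X, Y, Z) = X**2 - 2*X*Y - X*Z + 2*Y**2 + 3*Y*Z + 2*Z**2.


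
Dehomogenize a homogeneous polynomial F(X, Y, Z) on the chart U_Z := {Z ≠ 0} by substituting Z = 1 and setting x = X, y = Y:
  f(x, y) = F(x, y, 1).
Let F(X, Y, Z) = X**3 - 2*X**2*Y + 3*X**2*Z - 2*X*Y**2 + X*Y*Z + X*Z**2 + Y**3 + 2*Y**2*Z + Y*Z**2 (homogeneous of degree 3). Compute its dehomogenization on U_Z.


f(x, y) = x**3 - 2*x**2*y + 3*x**2 - 2*x*y**2 + x*y + x + y**3 + 2*y**2 + y

On U_Z we set Z = 1. Each monomial c·X^i·Y^j·Z^k in F becomes c·x^i·y^j·1^k = c·x^i·y^j.
Substituting Z = 1: F(X, Y, 1) = x**3 - 2*x**2*y + 3*x**2 - 2*x*y**2 + x*y + x + y**3 + 2*y**2 + y.
Note: deg(f) ≤ deg(F) = 3; strict inequality happens when F is divisible by Z (lost terms).


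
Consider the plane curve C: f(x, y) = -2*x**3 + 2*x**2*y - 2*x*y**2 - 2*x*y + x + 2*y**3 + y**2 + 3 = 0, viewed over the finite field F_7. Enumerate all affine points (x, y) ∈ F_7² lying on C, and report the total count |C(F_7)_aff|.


Affine F_7-points: {(0, 4), (1, 2), (2, 3), (3, 2), (4, 6), (5, 2), (5, 4), (6, 4)}; count = 8.

For each of the 49 pairs (x, y) ∈ F_7², evaluate f(x, y) mod 7. Record the zeros.
  x = 0: [0↦3, 1↦6, 2↦2, 3↦3, 4↦0, 5↦5, 6↦2]  zeros at y ∈ {4}
  x = 1: [0↦2, 1↦3, 2↦0, 3↦5, 4↦2, 5↦3, 6↦6]  zeros at y ∈ {2}
  x = 2: [0↦3, 1↦6, 2↦1, 3↦0, 4↦1, 5↦2, 6↦1]  zeros at y ∈ {3}
  x = 3: [0↦1, 1↦3, 2↦0, 3↦4, 4↦6, 5↦4, 6↦3]  zeros at y ∈ {2}
  x = 4: [0↦5, 1↦3, 2↦6, 3↦5, 4↦5, 5↦4, 6↦0]  zeros at y ∈ {6}
  x = 5: [0↦3, 1↦1, 2↦0, 3↦5, 4↦0, 5↦4, 6↦1]  zeros at y ∈ {2, 4}
  x = 6: [0↦4, 1↦6, 2↦5, 3↦6, 4↦0, 5↦6, 6↦1]  zeros at y ∈ {4}
Collecting zeros: affine points = {(0, 4), (1, 2), (2, 3), (3, 2), (4, 6), (5, 2), (5, 4), (6, 4)}.
Total count |C(F_7)_aff| = 8.


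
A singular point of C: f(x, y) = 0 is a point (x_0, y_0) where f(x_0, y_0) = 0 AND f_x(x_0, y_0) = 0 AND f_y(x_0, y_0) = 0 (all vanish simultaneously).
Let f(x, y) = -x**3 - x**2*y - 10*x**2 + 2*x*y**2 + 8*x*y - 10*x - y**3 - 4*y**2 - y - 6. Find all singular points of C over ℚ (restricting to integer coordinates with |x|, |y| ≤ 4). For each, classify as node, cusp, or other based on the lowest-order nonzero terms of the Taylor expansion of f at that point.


Singular points: {(-2, -3)}; classification: node.

Compute partial derivatives:
  f_x = -3*x**2 - 2*x*y - 20*x + 2*y**2 + 8*y - 10.
  f_y = -x**2 + 4*x*y + 8*x - 3*y**2 - 8*y - 1.
Scan x_0 ∈ {−4, ..., 4}. For each x_0, f_y(x_0, y) is a polynomial in y; find its integer roots y ∈ {−4, ..., 4}, then test f_x and f at those candidates.
  x = -4: f_y(-4, y) = -3*y**2 - 24*y - 49; no integer root y with |y| ≤ 4.
  x = -3: f_y(-3, y) = -3*y**2 - 20*y - 34; no integer root y with |y| ≤ 4.
  x = -2: f_y(-2, y) = -3*y**2 - 16*y - 21; vanishes at y ∈ {-3}. (-2, -3): f_x = 0, f = 0 — SINGULAR.
  x = -1: f_y(-1, y) = -3*y**2 - 12*y - 10; no integer root y with |y| ≤ 4.
  x = 0: f_y(0, y) = -3*y**2 - 8*y - 1; no integer root y with |y| ≤ 4.
  x = 1: f_y(1, y) = -3*y**2 - 4*y + 6; no integer root y with |y| ≤ 4.
  x = 2: f_y(2, y) = 11 - 3*y**2; no integer root y with |y| ≤ 4.
  x = 3: f_y(3, y) = -3*y**2 + 4*y + 14; no integer root y with |y| ≤ 4.
  x = 4: f_y(4, y) = -3*y**2 + 8*y + 15; no integer root y with |y| ≤ 4.
Only singular point on the grid: (-2, -3).
Classify: substitute x = -2 + u, y = -3 + v and expand: f = -u**3 - u**2*v - u**2 + 2*u*v**2 - v**3 + v**2.
No constant or linear terms (consistent with a singular point). Quadratic part: -u**2 + v**2. Cubic part: -u**3 - u**2*v + 2*u*v**2 - v**3.
The quadratic part v**2 - u**2 = (v − u)(v + u) splits into two distinct linear factors, so there are two distinct tangent lines y − -3 = ±(x − -2) — this is a node (ordinary double point).
Classification: node.


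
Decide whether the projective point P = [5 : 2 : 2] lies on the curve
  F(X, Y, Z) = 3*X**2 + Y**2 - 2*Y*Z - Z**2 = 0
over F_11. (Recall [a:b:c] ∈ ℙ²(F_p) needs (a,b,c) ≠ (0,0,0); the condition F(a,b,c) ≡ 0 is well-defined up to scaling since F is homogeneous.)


F(5,2,2) ≡ 1 (mod 11); P is NOT on the curve.

Evaluate F(5, 2, 2) term-by-term (mod 11).
  3*X**2 ↦ 3·25·1·1 = 75
  Y**2 ↦ 1·1·4·1 = 4
  -2*Y*Z ↦ -2·1·2·2 = -8
  -Z**2 ↦ -1·1·1·4 = -4
Sum: F(5, 2, 2) = (75) + (4) + (-8) + (-4) = 67.
Reducing mod 11: 67 ≡ 1 (mod 11).
Since F(a, b, c) ≡ 1 ≠ 0 (mod 11), P does NOT lie on the curve.


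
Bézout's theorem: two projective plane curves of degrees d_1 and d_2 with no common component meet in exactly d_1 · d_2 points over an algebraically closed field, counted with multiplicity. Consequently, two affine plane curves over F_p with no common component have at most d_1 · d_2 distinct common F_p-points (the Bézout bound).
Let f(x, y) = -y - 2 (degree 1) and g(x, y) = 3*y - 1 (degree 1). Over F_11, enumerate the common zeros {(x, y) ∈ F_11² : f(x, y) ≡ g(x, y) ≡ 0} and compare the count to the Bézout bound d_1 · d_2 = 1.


Common zeros: ∅; count = 0; Bézout bound = 1.

deg(f) = 1, deg(g) = 1, so Bézout bound = 1.
Scan x ∈ F_11. For each x, list the y ∈ F_11 with f(x, y) ≡ 0 and those with g(x, y) ≡ 0 (mod 11); the common zeros in that column are the intersection.
  x = 0: f ≡ 0 at y ∈ {9}; g ≡ 0 at y ∈ {4}; common: ∅.
  x = 1: f ≡ 0 at y ∈ {9}; g ≡ 0 at y ∈ {4}; common: ∅.
  x = 2: f ≡ 0 at y ∈ {9}; g ≡ 0 at y ∈ {4}; common: ∅.
  x = 3: f ≡ 0 at y ∈ {9}; g ≡ 0 at y ∈ {4}; common: ∅.
  x = 4: f ≡ 0 at y ∈ {9}; g ≡ 0 at y ∈ {4}; common: ∅.
  x = 5: f ≡ 0 at y ∈ {9}; g ≡ 0 at y ∈ {4}; common: ∅.
  x = 6: f ≡ 0 at y ∈ {9}; g ≡ 0 at y ∈ {4}; common: ∅.
  x = 7: f ≡ 0 at y ∈ {9}; g ≡ 0 at y ∈ {4}; common: ∅.
  x = 8: f ≡ 0 at y ∈ {9}; g ≡ 0 at y ∈ {4}; common: ∅.
  x = 9: f ≡ 0 at y ∈ {9}; g ≡ 0 at y ∈ {4}; common: ∅.
  x = 10: f ≡ 0 at y ∈ {9}; g ≡ 0 at y ∈ {4}; common: ∅.
Collecting: common zeros = ∅, so the count is 0.
Comparison with the Bézout bound: 0 ≤ 1 = deg(f)·deg(g), as expected for curves with no common component (the affine F_11-count falls short of the bound because intersections may lie at infinity, over extension fields, or carry multiplicity).


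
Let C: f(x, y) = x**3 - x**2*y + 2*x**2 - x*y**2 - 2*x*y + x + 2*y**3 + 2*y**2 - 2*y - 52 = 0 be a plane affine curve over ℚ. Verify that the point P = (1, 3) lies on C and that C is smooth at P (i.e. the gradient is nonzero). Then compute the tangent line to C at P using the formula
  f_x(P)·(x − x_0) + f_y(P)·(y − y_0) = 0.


Tangent line at P: -13*x + 55*y - 152 = 0.

Step 1: f(1, 3) = 0, so P lies on C.
Step 2: partial derivatives
  f_x(x, y) = 3*x**2 - 2*x*y + 4*x - y**2 - 2*y + 1, f_y(x, y) = -x**2 - 2*x*y - 2*x + 6*y**2 + 4*y - 2.
  f_x(P) = -13, f_y(P) = 55 (gradient nonzero, so P is smooth).
Step 3: tangent line at P: -13·(x − 1) + 55·(y − 3) = 0.
Expanding: -13*x + 55*y - 152 = 0.


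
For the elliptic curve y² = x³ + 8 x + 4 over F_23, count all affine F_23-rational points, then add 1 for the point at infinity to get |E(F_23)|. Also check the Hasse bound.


Affine points = {(0, 2), (0, 21), (1, 6), (1, 17), (3, 3), (3, 20), (4, 10), (4, 13), (5, 10), (5, 13), (7, 9), (7, 14), (9, 0), (10, 7), (10, 16), (14, 10), (14, 13), (15, 7), (15, 16), (17, 4), (17, 19), (18, 0), (19, 0), (21, 7), (21, 16), (22, 8), (22, 15)}; affine count = 27; |E(F_23)| = 28.

Discriminant check: Δ ∝ 4a³ + 27b² = 4·8³ + 27·4² = 4·512 + 27·16 ≡ 19 (mod 23). Nonzero ⇒ E is nonsingular.
For each x ∈ F_23, compute rhs = x³ + 8·x + 4 mod 23, then count y ∈ F_23 with y² ≡ rhs.
  x = 0: rhs = 4, matching y values: 2, 21 (2 points).
  x = 1: rhs = 13, matching y values: 6, 17 (2 points).
  x = 2: rhs = 5, matching y values: none (0 points).
  x = 3: rhs = 9, matching y values: 3, 20 (2 points).
  x = 4: rhs = 8, matching y values: 10, 13 (2 points).
  x = 5: rhs = 8, matching y values: 10, 13 (2 points).
  x = 6: rhs = 15, matching y values: none (0 points).
  x = 7: rhs = 12, matching y values: 9, 14 (2 points).
  x = 8: rhs = 5, matching y values: none (0 points).
  x = 9: rhs = 0, matching y values: 0 (1 points).
  x = 10: rhs = 3, matching y values: 7, 16 (2 points).
  x = 11: rhs = 20, matching y values: none (0 points).
  x = 12: rhs = 11, matching y values: none (0 points).
  x = 13: rhs = 5, matching y values: none (0 points).
  x = 14: rhs = 8, matching y values: 10, 13 (2 points).
  x = 15: rhs = 3, matching y values: 7, 16 (2 points).
  x = 16: rhs = 19, matching y values: none (0 points).
  x = 17: rhs = 16, matching y values: 4, 19 (2 points).
  x = 18: rhs = 0, matching y values: 0 (1 points).
  x = 19: rhs = 0, matching y values: 0 (1 points).
  x = 20: rhs = 22, matching y values: none (0 points).
  x = 21: rhs = 3, matching y values: 7, 16 (2 points).
  x = 22: rhs = 18, matching y values: 8, 15 (2 points).
Total affine count: 27.
Full point count |E(F_23)| = 27 + 1 = 28.
Hasse bound: |28 − (23+1)| = |4| = 4 ≤ 2√23 ≈ 9.5917 ✓.


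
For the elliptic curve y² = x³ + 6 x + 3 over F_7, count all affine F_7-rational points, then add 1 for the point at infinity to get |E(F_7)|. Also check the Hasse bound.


Affine points = {(2, 3), (2, 4), (4, 0), (5, 2), (5, 5)}; affine count = 5; |E(F_7)| = 6.

Discriminant check: Δ ∝ 4a³ + 27b² = 4·6³ + 27·3² = 4·216 + 27·9 ≡ 1 (mod 7). Nonzero ⇒ E is nonsingular.
For each x ∈ F_7, compute rhs = x³ + 6·x + 3 mod 7, then count y ∈ F_7 with y² ≡ rhs.
  x = 0: rhs = 3, matching y values: none (0 points).
  x = 1: rhs = 3, matching y values: none (0 points).
  x = 2: rhs = 2, matching y values: 3, 4 (2 points).
  x = 3: rhs = 6, matching y values: none (0 points).
  x = 4: rhs = 0, matching y values: 0 (1 points).
  x = 5: rhs = 4, matching y values: 2, 5 (2 points).
  x = 6: rhs = 3, matching y values: none (0 points).
Total affine count: 5.
Full point count |E(F_7)| = 5 + 1 = 6.
Hasse bound: |6 − (7+1)| = |-2| = 2 ≤ 2√7 ≈ 5.2915 ✓.


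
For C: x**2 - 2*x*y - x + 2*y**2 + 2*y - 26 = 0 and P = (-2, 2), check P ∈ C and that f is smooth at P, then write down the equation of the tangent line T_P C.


Tangent line at P: -9*x + 14*y - 46 = 0.

Step 1: f(-2, 2) = 0, so P lies on C.
Step 2: partial derivatives
  f_x(x, y) = 2*x - 2*y - 1, f_y(x, y) = -2*x + 4*y + 2.
  f_x(P) = -9, f_y(P) = 14 (gradient nonzero, so P is smooth).
Step 3: tangent line at P: -9·(x − -2) + 14·(y − 2) = 0.
Expanding: -9*x + 14*y - 46 = 0.


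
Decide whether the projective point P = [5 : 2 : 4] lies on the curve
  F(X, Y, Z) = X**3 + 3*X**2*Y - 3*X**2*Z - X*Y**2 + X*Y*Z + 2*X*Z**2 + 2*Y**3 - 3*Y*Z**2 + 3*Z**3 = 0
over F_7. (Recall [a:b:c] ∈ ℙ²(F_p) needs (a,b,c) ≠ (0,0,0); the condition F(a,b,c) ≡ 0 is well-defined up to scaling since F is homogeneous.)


F(5,2,4) ≡ 1 (mod 7); P is NOT on the curve.

Evaluate F(5, 2, 4) term-by-term (mod 7).
  X**3 ↦ 1·125·1·1 = 125
  3*X**2*Y ↦ 3·25·2·1 = 150
  -3*X**2*Z ↦ -3·25·1·4 = -300
  -X*Y**2 ↦ -1·5·4·1 = -20
  X*Y*Z ↦ 1·5·2·4 = 40
  2*X*Z**2 ↦ 2·5·1·16 = 160
  2*Y**3 ↦ 2·1·8·1 = 16
  -3*Y*Z**2 ↦ -3·1·2·16 = -96
  3*Z**3 ↦ 3·1·1·64 = 192
Sum: F(5, 2, 4) = (125) + (150) + (-300) + (-20) + (40) + (160) + (16) + (-96) + (192) = 267.
Reducing mod 7: 267 ≡ 1 (mod 7).
Since F(a, b, c) ≡ 1 ≠ 0 (mod 7), P does NOT lie on the curve.


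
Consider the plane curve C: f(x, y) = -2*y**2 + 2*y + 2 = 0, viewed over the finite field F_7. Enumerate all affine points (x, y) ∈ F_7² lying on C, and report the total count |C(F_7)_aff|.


Affine F_7-points: ∅; count = 0.

For each of the 49 pairs (x, y) ∈ F_7², evaluate f(x, y) mod 7. Record the zeros.
  x = 0: [0↦2, 1↦2, 2↦5, 3↦4, 4↦6, 5↦4, 6↦5]  zeros at y ∈ ∅
  x = 1: [0↦2, 1↦2, 2↦5, 3↦4, 4↦6, 5↦4, 6↦5]  zeros at y ∈ ∅
  x = 2: [0↦2, 1↦2, 2↦5, 3↦4, 4↦6, 5↦4, 6↦5]  zeros at y ∈ ∅
  x = 3: [0↦2, 1↦2, 2↦5, 3↦4, 4↦6, 5↦4, 6↦5]  zeros at y ∈ ∅
  x = 4: [0↦2, 1↦2, 2↦5, 3↦4, 4↦6, 5↦4, 6↦5]  zeros at y ∈ ∅
  x = 5: [0↦2, 1↦2, 2↦5, 3↦4, 4↦6, 5↦4, 6↦5]  zeros at y ∈ ∅
  x = 6: [0↦2, 1↦2, 2↦5, 3↦4, 4↦6, 5↦4, 6↦5]  zeros at y ∈ ∅
Collecting zeros: affine points = ∅.
Total count |C(F_7)_aff| = 0.


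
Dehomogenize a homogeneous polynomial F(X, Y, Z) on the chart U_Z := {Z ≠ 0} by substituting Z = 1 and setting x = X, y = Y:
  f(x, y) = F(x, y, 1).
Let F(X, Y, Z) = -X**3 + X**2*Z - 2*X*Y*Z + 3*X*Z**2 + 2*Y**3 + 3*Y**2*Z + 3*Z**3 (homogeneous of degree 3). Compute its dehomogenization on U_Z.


f(x, y) = -x**3 + x**2 - 2*x*y + 3*x + 2*y**3 + 3*y**2 + 3

On U_Z we set Z = 1. Each monomial c·X^i·Y^j·Z^k in F becomes c·x^i·y^j·1^k = c·x^i·y^j.
Substituting Z = 1: F(X, Y, 1) = -x**3 + x**2 - 2*x*y + 3*x + 2*y**3 + 3*y**2 + 3.
Note: deg(f) ≤ deg(F) = 3; strict inequality happens when F is divisible by Z (lost terms).


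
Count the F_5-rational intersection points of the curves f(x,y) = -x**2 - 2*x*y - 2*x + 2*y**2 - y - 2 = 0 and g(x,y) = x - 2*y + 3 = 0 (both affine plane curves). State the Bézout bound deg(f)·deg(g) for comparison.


Common zeros: {(2, 0), (3, 3)}; count = 2; Bézout bound = 2.

deg(f) = 2, deg(g) = 1, so Bézout bound = 2.
Scan x ∈ F_5. For each x, list the y ∈ F_5 with f(x, y) ≡ 0 and those with g(x, y) ≡ 0 (mod 5); the common zeros in that column are the intersection.
  x = 0: f ≡ 0 at y ∈ ∅; g ≡ 0 at y ∈ {4}; common: ∅.
  x = 1: f ≡ 0 at y ∈ {0, 4}; g ≡ 0 at y ∈ {2}; common: ∅.
  x = 2: f ≡ 0 at y ∈ {0}; g ≡ 0 at y ∈ {0}; common: {0}.
  x = 3: f ≡ 0 at y ∈ {3}; g ≡ 0 at y ∈ {3}; common: {3}.
  x = 4: f ≡ 0 at y ∈ {3, 4}; g ≡ 0 at y ∈ {1}; common: ∅.
Collecting: common zeros = {(2, 0), (3, 3)}, so the count is 2.
Comparison with the Bézout bound: 2 ≤ 2 = deg(f)·deg(g), as expected for curves with no common component (the bound is attained).


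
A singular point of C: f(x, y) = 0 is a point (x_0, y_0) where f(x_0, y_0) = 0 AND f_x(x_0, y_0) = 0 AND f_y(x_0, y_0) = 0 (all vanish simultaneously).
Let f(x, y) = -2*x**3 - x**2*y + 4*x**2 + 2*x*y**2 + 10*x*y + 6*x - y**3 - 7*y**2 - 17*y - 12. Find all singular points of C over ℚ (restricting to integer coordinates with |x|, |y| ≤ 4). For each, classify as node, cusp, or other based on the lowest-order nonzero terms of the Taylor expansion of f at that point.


Singular points: {(1, -2)}; classification: cusp.

Compute partial derivatives:
  f_x = -6*x**2 - 2*x*y + 8*x + 2*y**2 + 10*y + 6.
  f_y = -x**2 + 4*x*y + 10*x - 3*y**2 - 14*y - 17.
Scan x_0 ∈ {−4, ..., 4}. For each x_0, f_y(x_0, y) is a polynomial in y; find its integer roots y ∈ {−4, ..., 4}, then test f_x and f at those candidates.
  x = -4: f_y(-4, y) = -3*y**2 - 30*y - 73; no integer root y with |y| ≤ 4.
  x = -3: f_y(-3, y) = -3*y**2 - 26*y - 56; vanishes at y ∈ {-4}. (-3, -4): f_x = -104 ≠ 0.
  x = -2: f_y(-2, y) = -3*y**2 - 22*y - 41; no integer root y with |y| ≤ 4.
  x = -1: f_y(-1, y) = -3*y**2 - 18*y - 28; no integer root y with |y| ≤ 4.
  x = 0: f_y(0, y) = -3*y**2 - 14*y - 17; no integer root y with |y| ≤ 4.
  x = 1: f_y(1, y) = -3*y**2 - 10*y - 8; vanishes at y ∈ {-2}. (1, -2): f_x = 0, f = 0 — SINGULAR.
  x = 2: f_y(2, y) = -3*y**2 - 6*y - 1; no integer root y with |y| ≤ 4.
  x = 3: f_y(3, y) = -3*y**2 - 2*y + 4; no integer root y with |y| ≤ 4.
  x = 4: f_y(4, y) = -3*y**2 + 2*y + 7; no integer root y with |y| ≤ 4.
Only singular point on the grid: (1, -2).
Classify: substitute x = 1 + u, y = -2 + v and expand: f = -2*u**3 - u**2*v + 2*u*v**2 - v**3 + v**2.
No constant or linear terms (consistent with a singular point). Quadratic part: v**2. Cubic part: -2*u**3 - u**2*v + 2*u*v**2 - v**3.
The quadratic part v**2 is a perfect square, so there is a single (double) tangent line v = 0, i.e. y = -2. Restricting the cubic part to that line (v = 0) leaves -2*u**3 ≠ 0, so f is not divisible by v and the branch is v² ≈ 2*u**3 to lowest order — this is a cusp.
Classification: cusp.


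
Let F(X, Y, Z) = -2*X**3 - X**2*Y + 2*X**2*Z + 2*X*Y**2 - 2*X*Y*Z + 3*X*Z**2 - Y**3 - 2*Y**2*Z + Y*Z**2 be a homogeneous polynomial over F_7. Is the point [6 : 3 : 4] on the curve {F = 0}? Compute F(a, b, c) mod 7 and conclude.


F(6,3,4) ≡ 5 (mod 7); P is NOT on the curve.

Evaluate F(6, 3, 4) term-by-term (mod 7).
  -2*X**3 ↦ -2·216·1·1 = -432
  -X**2*Y ↦ -1·36·3·1 = -108
  2*X**2*Z ↦ 2·36·1·4 = 288
  2*X*Y**2 ↦ 2·6·9·1 = 108
  -2*X*Y*Z ↦ -2·6·3·4 = -144
  3*X*Z**2 ↦ 3·6·1·16 = 288
  -Y**3 ↦ -1·1·27·1 = -27
  -2*Y**2*Z ↦ -2·1·9·4 = -72
  Y*Z**2 ↦ 1·1·3·16 = 48
Sum: F(6, 3, 4) = (-432) + (-108) + (288) + (108) + (-144) + (288) + (-27) + (-72) + (48) = -51.
Reducing mod 7: -51 ≡ 5 (mod 7).
Since F(a, b, c) ≡ 5 ≠ 0 (mod 7), P does NOT lie on the curve.


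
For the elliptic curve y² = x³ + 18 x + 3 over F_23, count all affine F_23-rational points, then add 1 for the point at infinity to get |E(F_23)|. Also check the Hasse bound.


Affine points = {(0, 7), (0, 16), (2, 1), (2, 22), (4, 1), (4, 22), (7, 9), (7, 14), (14, 3), (14, 20), (17, 1), (17, 22), (18, 8), (18, 15)}; affine count = 14; |E(F_23)| = 15.

Discriminant check: Δ ∝ 4a³ + 27b² = 4·18³ + 27·3² = 4·5832 + 27·9 ≡ 19 (mod 23). Nonzero ⇒ E is nonsingular.
For each x ∈ F_23, compute rhs = x³ + 18·x + 3 mod 23, then count y ∈ F_23 with y² ≡ rhs.
  x = 0: rhs = 3, matching y values: 7, 16 (2 points).
  x = 1: rhs = 22, matching y values: none (0 points).
  x = 2: rhs = 1, matching y values: 1, 22 (2 points).
  x = 3: rhs = 15, matching y values: none (0 points).
  x = 4: rhs = 1, matching y values: 1, 22 (2 points).
  x = 5: rhs = 11, matching y values: none (0 points).
  x = 6: rhs = 5, matching y values: none (0 points).
  x = 7: rhs = 12, matching y values: 9, 14 (2 points).
  x = 8: rhs = 15, matching y values: none (0 points).
  x = 9: rhs = 20, matching y values: none (0 points).
  x = 10: rhs = 10, matching y values: none (0 points).
  x = 11: rhs = 14, matching y values: none (0 points).
  x = 12: rhs = 15, matching y values: none (0 points).
  x = 13: rhs = 19, matching y values: none (0 points).
  x = 14: rhs = 9, matching y values: 3, 20 (2 points).
  x = 15: rhs = 14, matching y values: none (0 points).
  x = 16: rhs = 17, matching y values: none (0 points).
  x = 17: rhs = 1, matching y values: 1, 22 (2 points).
  x = 18: rhs = 18, matching y values: 8, 15 (2 points).
  x = 19: rhs = 5, matching y values: none (0 points).
  x = 20: rhs = 14, matching y values: none (0 points).
  x = 21: rhs = 5, matching y values: none (0 points).
  x = 22: rhs = 7, matching y values: none (0 points).
Total affine count: 14.
Full point count |E(F_23)| = 14 + 1 = 15.
Hasse bound: |15 − (23+1)| = |-9| = 9 ≤ 2√23 ≈ 9.5917 ✓.


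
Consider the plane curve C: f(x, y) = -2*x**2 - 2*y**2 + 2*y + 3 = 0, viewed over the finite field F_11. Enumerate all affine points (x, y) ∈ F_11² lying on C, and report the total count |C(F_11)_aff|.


Affine F_11-points: {(1, 3), (1, 9), (3, 5), (3, 7), (4, 2), (4, 10), (7, 2), (7, 10), (8, 5), (8, 7), (10, 3), (10, 9)}; count = 12.

For each of the 121 pairs (x, y) ∈ F_11², evaluate f(x, y) mod 11. Record the zeros.
  x = 0: [0↦3, 1↦3, 2↦10, 3↦2, 4↦1, 5↦7, 6↦9, 7↦7, 8↦1, 9↦2, 10↦10]  zeros at y ∈ ∅
  x = 1: [0↦1, 1↦1, 2↦8, 3↦0, 4↦10, 5↦5, 6↦7, 7↦5, 8↦10, 9↦0, 10↦8]  zeros at y ∈ {3, 9}
  x = 2: [0↦6, 1↦6, 2↦2, 3↦5, 4↦4, 5↦10, 6↦1, 7↦10, 8↦4, 9↦5, 10↦2]  zeros at y ∈ ∅
  x = 3: [0↦7, 1↦7, 2↦3, 3↦6, 4↦5, 5↦0, 6↦2, 7↦0, 8↦5, 9↦6, 10↦3]  zeros at y ∈ {5, 7}
  x = 4: [0↦4, 1↦4, 2↦0, 3↦3, 4↦2, 5↦8, 6↦10, 7↦8, 8↦2, 9↦3, 10↦0]  zeros at y ∈ {2, 10}
  x = 5: [0↦8, 1↦8, 2↦4, 3↦7, 4↦6, 5↦1, 6↦3, 7↦1, 8↦6, 9↦7, 10↦4]  zeros at y ∈ ∅
  x = 6: [0↦8, 1↦8, 2↦4, 3↦7, 4↦6, 5↦1, 6↦3, 7↦1, 8↦6, 9↦7, 10↦4]  zeros at y ∈ ∅
  x = 7: [0↦4, 1↦4, 2↦0, 3↦3, 4↦2, 5↦8, 6↦10, 7↦8, 8↦2, 9↦3, 10↦0]  zeros at y ∈ {2, 10}
  x = 8: [0↦7, 1↦7, 2↦3, 3↦6, 4↦5, 5↦0, 6↦2, 7↦0, 8↦5, 9↦6, 10↦3]  zeros at y ∈ {5, 7}
  x = 9: [0↦6, 1↦6, 2↦2, 3↦5, 4↦4, 5↦10, 6↦1, 7↦10, 8↦4, 9↦5, 10↦2]  zeros at y ∈ ∅
  x = 10: [0↦1, 1↦1, 2↦8, 3↦0, 4↦10, 5↦5, 6↦7, 7↦5, 8↦10, 9↦0, 10↦8]  zeros at y ∈ {3, 9}
Collecting zeros: affine points = {(1, 3), (1, 9), (3, 5), (3, 7), (4, 2), (4, 10), (7, 2), (7, 10), (8, 5), (8, 7), (10, 3), (10, 9)}.
Total count |C(F_11)_aff| = 12.


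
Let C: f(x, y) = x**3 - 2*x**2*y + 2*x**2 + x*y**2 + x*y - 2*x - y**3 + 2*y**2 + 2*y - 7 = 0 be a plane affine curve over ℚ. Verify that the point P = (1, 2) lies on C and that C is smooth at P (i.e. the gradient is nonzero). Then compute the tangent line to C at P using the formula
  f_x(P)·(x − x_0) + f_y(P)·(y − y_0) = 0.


Tangent line at P: 3*x + y - 5 = 0.

Step 1: f(1, 2) = 0, so P lies on C.
Step 2: partial derivatives
  f_x(x, y) = 3*x**2 - 4*x*y + 4*x + y**2 + y - 2, f_y(x, y) = -2*x**2 + 2*x*y + x - 3*y**2 + 4*y + 2.
  f_x(P) = 3, f_y(P) = 1 (gradient nonzero, so P is smooth).
Step 3: tangent line at P: 3·(x − 1) + 1·(y − 2) = 0.
Expanding: 3*x + y - 5 = 0.


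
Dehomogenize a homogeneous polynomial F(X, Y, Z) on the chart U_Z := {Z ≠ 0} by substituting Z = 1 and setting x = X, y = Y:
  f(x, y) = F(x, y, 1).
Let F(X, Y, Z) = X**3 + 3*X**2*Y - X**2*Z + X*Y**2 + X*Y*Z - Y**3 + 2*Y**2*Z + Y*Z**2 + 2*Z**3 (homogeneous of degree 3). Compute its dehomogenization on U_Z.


f(x, y) = x**3 + 3*x**2*y - x**2 + x*y**2 + x*y - y**3 + 2*y**2 + y + 2

On U_Z we set Z = 1. Each monomial c·X^i·Y^j·Z^k in F becomes c·x^i·y^j·1^k = c·x^i·y^j.
Substituting Z = 1: F(X, Y, 1) = x**3 + 3*x**2*y - x**2 + x*y**2 + x*y - y**3 + 2*y**2 + y + 2.
Note: deg(f) ≤ deg(F) = 3; strict inequality happens when F is divisible by Z (lost terms).


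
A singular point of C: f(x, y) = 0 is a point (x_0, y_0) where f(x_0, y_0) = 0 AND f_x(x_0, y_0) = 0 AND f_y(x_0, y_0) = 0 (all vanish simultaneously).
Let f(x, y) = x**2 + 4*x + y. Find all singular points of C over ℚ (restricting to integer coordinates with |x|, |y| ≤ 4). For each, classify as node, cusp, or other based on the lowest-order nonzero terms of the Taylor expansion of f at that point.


No singular points in the scanned grid; C is smooth there.

Compute partial derivatives:
  f_x = 2*x + 4.
  f_y = 1.
f_y = 1 is a nonzero constant, so f_y never vanishes: no point (x, y) can satisfy f = f_x = f_y = 0. In particular no (x, y) ∈ {−4, ..., 4}² is singular; the curve is smooth.


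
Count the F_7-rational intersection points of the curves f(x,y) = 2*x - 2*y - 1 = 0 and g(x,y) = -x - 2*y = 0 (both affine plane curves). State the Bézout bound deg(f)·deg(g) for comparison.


Common zeros: {(5, 1)}; count = 1; Bézout bound = 1.

deg(f) = 1, deg(g) = 1, so Bézout bound = 1.
Scan x ∈ F_7. For each x, list the y ∈ F_7 with f(x, y) ≡ 0 and those with g(x, y) ≡ 0 (mod 7); the common zeros in that column are the intersection.
  x = 0: f ≡ 0 at y ∈ {3}; g ≡ 0 at y ∈ {0}; common: ∅.
  x = 1: f ≡ 0 at y ∈ {4}; g ≡ 0 at y ∈ {3}; common: ∅.
  x = 2: f ≡ 0 at y ∈ {5}; g ≡ 0 at y ∈ {6}; common: ∅.
  x = 3: f ≡ 0 at y ∈ {6}; g ≡ 0 at y ∈ {2}; common: ∅.
  x = 4: f ≡ 0 at y ∈ {0}; g ≡ 0 at y ∈ {5}; common: ∅.
  x = 5: f ≡ 0 at y ∈ {1}; g ≡ 0 at y ∈ {1}; common: {1}.
  x = 6: f ≡ 0 at y ∈ {2}; g ≡ 0 at y ∈ {4}; common: ∅.
Collecting: common zeros = {(5, 1)}, so the count is 1.
Comparison with the Bézout bound: 1 ≤ 1 = deg(f)·deg(g), as expected for curves with no common component (the bound is attained).
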